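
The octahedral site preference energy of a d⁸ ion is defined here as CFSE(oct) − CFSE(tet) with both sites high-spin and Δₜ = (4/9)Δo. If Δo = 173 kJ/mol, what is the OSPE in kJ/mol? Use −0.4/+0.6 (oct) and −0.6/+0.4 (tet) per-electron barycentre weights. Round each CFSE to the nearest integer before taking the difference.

Octahedral (high-spin): t2g^6 e_g^2, CFSE = 6(−0.4) + 2(+0.6) = -1.2Δo = -1.2 × 173 = -208 kJ/mol.
In a tetrahedral site the filling is e^4 t2^4: CFSE(tet) = -0.8Δₜ = -0.8 × (4/9)(173) = -62 kJ/mol.
OSPE = -208 − (-62) = -146 kJ/mol.

-146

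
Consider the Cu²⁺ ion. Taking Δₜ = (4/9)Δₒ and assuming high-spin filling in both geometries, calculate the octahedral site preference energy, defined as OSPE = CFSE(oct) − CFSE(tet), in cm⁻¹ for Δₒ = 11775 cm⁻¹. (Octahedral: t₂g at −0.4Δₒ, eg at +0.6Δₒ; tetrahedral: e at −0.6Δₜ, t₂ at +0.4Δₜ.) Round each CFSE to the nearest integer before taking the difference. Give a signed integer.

Cu sits in group 11; removing 2 electrons leaves Cu²⁺ with 11 − 2 = 9 d electrons.
In an octahedral site d⁹ (HS) is t₂g⁶ eg³, giving CFSE(oct) = -0.6Δₒ = -7065 cm⁻¹.
Tetrahedral e⁴ t₂⁵ gives -0.4Δₜ = -0.4 × (4/9) × 11775 = -2093 cm⁻¹.
OSPE = -7065 − (-2093) = -4972 cm⁻¹.

-4972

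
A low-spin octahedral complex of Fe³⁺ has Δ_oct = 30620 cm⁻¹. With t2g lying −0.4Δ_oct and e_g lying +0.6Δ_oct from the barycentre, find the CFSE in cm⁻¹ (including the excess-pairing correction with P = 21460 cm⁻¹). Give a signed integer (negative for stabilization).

-18320

Fe³⁺: group 8, so d-count = 8 − 3 = 5.
Electron filling gives t2g^5 e_g^0.
CFSE(orbital) = 5×(-0.4Δ_oct) + 0×(0.6Δ_oct) = -2.0Δ_oct; with Δ_oct = 30620 cm⁻¹ that is -61240 cm⁻¹.
Pairing penalty: 2 pairs vs 0 in the high-spin reference → 2 extra × P = 42920 cm⁻¹.
Overall CFSE = -61240 + 42920 = -18320 cm⁻¹.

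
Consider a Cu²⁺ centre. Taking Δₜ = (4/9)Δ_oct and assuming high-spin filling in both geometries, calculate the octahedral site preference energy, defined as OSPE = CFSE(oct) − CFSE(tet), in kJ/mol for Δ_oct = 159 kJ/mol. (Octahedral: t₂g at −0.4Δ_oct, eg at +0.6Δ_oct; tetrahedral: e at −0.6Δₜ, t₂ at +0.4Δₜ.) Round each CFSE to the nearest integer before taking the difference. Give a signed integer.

Cu²⁺: group 11, so d-count = 11 − 2 = 9.
Octahedral high-spin t₂g⁶ eg³: CFSE = -0.6 × 159 = -95 kJ/mol.
Tetrahedral e⁴ t₂⁵ gives -0.4Δₜ = -0.4 × (4/9) × 159 = -28 kJ/mol.
OSPE = -95 − (-28) = -67 kJ/mol.

-67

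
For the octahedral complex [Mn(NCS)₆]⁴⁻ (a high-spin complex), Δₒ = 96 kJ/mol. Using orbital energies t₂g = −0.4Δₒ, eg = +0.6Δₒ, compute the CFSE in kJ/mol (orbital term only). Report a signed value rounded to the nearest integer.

Each NCS⁻ contributes -1; 6 × (-1) = -6. With overall charge -4, Mn is in the +2 oxidation state.
Mn sits in group 7; removing 2 electrons leaves Mn²⁺ with 7 − 2 = 5 d electrons.
Configuration: t₂g³ eg².
The orbital stabilization is 0.0Δₒ = 0.0 × 96 = 0 kJ/mol.

0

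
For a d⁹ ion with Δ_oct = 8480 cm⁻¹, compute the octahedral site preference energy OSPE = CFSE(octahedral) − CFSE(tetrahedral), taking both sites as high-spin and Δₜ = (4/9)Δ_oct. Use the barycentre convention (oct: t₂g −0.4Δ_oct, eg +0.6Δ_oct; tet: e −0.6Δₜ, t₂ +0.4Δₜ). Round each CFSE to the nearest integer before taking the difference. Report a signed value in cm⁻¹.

-3580

Octahedral high-spin t₂g⁶ eg³: CFSE = -0.6 × 8480 = -5088 cm⁻¹.
In a tetrahedral site the filling is e⁴ t₂⁵: CFSE(tet) = -0.4Δₜ = -0.4 × (4/9)(8480) = -1508 cm⁻¹.
Subtracting, OSPE = -5088 − (-1508) = -3580 cm⁻¹.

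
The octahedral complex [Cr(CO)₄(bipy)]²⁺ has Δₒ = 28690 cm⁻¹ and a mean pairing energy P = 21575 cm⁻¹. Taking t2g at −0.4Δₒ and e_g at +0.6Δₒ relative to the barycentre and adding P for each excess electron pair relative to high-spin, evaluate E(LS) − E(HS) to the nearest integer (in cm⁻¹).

Ligand charges: 4×(+0) from CO and 1×(+0) from bipy sum to +0; with overall charge +2, Cr is +2.
Cr is in group 6, so Cr²⁺ is d⁴ (6 − 2 = 4).
High-spin d⁴ fills as t2g^3 e_g^1 with CFSE 3(−0.4) + 1(+0.6) = -0.6Δₒ = -17214 cm⁻¹.
Low-spin: t2g^4 e_g^0, orbital CFSE = -1.6Δₒ = -45904 cm⁻¹; plus 1 excess pair × P = +21575 cm⁻¹; total -24329 cm⁻¹.
E(LS) − E(HS) = -24329 − (-17214) = -7115 cm⁻¹.

-7115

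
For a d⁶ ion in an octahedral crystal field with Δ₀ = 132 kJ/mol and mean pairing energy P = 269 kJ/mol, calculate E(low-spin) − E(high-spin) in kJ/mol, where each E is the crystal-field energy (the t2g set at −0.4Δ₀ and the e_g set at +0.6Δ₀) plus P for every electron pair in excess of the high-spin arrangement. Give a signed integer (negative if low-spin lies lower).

274

High-spin d⁶ fills as t2g^4 e_g^2 with CFSE 4(−0.4) + 2(+0.6) = -0.4Δ₀ = -53 kJ/mol.
For low-spin the configuration is t2g^6 e_g^0: orbital energy -2.4 × 132 = -317 kJ/mol, and 2 additional pairs relative to high-spin add 538 kJ/mol, giving 221 kJ/mol.
E(LS) − E(HS) = 221 − (-53) = 274 kJ/mol.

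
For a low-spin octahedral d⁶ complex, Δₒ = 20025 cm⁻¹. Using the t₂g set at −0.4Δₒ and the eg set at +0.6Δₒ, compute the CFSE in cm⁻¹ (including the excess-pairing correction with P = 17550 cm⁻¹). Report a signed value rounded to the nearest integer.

-12960

The d⁶ electrons fill as t₂g⁶ eg⁰.
CFSE(orbital) = 6×(-0.4Δₒ) + 0×(0.6Δₒ) = -2.4Δₒ; with Δₒ = 20025 cm⁻¹ that is -48060 cm⁻¹.
High-spin d⁶ would be t₂g⁴ eg² with 1 pair; low-spin has 3, so 2 excess pairs cost +2P = +35100 cm⁻¹.
Net CFSE = -48060 + 35100 = -12960 cm⁻¹.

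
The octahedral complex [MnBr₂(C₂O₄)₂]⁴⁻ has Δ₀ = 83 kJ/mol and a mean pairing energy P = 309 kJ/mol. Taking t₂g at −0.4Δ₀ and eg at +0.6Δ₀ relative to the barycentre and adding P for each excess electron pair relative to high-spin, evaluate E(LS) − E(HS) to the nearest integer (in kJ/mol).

Ligand charges: 2×(-1) from Br⁻ and 2×(-2) from C₂O₄²⁻ sum to -6; with overall charge -4, Mn is +2.
Group 7 minus oxidation state +2 gives a d⁵ configuration for Mn²⁺.
High-spin d⁵ fills as t₂g³ eg² with CFSE 3(−0.4) + 2(+0.6) = 0.0Δ₀ = 0 kJ/mol.
Low-spin: t₂g⁵ eg⁰, orbital CFSE = -2.0Δ₀ = -166 kJ/mol; plus 2 excess pairs × P = +618 kJ/mol; total 452 kJ/mol.
E(LS) − E(HS) = 452 − (0) = 452 kJ/mol.

452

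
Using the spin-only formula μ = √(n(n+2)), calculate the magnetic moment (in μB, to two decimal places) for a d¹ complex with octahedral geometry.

1.73 μB

Configuration: t2g^1 e_g^0 → 1 unpaired electron.
μ(spin-only) = √[1(1+2)] = √3 ≈ 1.73 μB.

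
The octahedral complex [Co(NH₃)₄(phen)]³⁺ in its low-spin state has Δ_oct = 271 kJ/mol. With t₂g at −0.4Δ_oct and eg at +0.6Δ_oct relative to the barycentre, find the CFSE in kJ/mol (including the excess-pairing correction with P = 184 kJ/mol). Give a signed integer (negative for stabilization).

Ligand charges: 4×(+0) from NH₃ and 1×(+0) from phen sum to +0; with overall charge +3, Co is +3.
Co sits in group 9; removing 3 electrons leaves Co³⁺ with 9 − 3 = 6 d electrons.
The d⁶ electrons fill as t₂g⁶ eg⁰.
Orbital CFSE = 6(-0.4) + 0(0.6) = -2.4Δ_oct = -2.4 × 271 = -650 kJ/mol.
High-spin d⁶ would be t₂g⁴ eg² with 1 pair; low-spin has 3, so 2 excess pairs cost +2P = +368 kJ/mol.
Combining: -650 + 368 = -282 kJ/mol.

-282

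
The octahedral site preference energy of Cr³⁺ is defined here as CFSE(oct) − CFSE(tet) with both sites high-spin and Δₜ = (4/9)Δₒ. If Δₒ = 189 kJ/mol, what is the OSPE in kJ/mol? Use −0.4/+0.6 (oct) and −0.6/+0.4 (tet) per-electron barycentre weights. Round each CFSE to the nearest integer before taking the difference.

Cr is in group 6, so Cr³⁺ is d³ (6 − 3 = 3).
Octahedral high-spin t2g^3 e_g^0: CFSE = -1.2 × 189 = -227 kJ/mol.
Tetrahedral e^2 t2^1 gives -0.8Δₜ = -0.8 × (4/9) × 189 = -67 kJ/mol.
Subtracting, OSPE = -227 − (-67) = -160 kJ/mol.

-160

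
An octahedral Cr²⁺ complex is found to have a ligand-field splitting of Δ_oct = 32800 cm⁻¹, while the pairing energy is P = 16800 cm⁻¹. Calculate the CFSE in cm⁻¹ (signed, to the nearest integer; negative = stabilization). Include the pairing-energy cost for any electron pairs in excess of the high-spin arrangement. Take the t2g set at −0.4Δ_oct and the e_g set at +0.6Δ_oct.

Cr sits in group 6; removing 2 electrons leaves Cr²⁺ with 6 − 2 = 4 d electrons.
Since Δ_oct = 32800 cm⁻¹ > P = 16800 cm⁻¹, the complex adopts the low-spin configuration.
That gives t2g^4 e_g^0.
Orbital CFSE = -1.6Δ_oct = -1.6 × 32800 = -52480 cm⁻¹.
Excess pairs vs high-spin: 1 − 0 = 1; pairing cost = +16800 cm⁻¹.
Net CFSE = -52480 + 16800 = -35680 cm⁻¹.

-35680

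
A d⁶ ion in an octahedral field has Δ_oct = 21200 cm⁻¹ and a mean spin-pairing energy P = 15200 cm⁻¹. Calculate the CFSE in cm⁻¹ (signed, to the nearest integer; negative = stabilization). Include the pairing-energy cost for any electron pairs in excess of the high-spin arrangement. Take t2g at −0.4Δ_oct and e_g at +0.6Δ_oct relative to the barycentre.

-20480

Δ_oct > P, so pairing is preferred: the ground state is low-spin.
Filling d⁶ accordingly: t2g^6 e_g^0.
Orbital CFSE = -2.4Δ_oct = -2.4 × 21200 = -50880 cm⁻¹.
Excess pairs vs high-spin: 3 − 1 = 2; pairing cost = +30400 cm⁻¹.
Net CFSE = -50880 + 30400 = -20480 cm⁻¹.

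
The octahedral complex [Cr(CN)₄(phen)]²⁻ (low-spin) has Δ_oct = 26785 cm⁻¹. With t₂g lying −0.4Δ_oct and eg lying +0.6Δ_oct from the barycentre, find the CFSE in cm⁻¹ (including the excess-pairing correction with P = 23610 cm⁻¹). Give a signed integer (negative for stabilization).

-19246

Ligand charges: 4×(-1) from CN⁻ and 1×(+0) from phen sum to -4; with overall charge -2, Cr is +2.
Cr²⁺: group 6, so d-count = 6 − 2 = 4.
Electron filling gives t₂g⁴ eg⁰.
The orbital stabilization is -1.6Δ_oct = -1.6 × 26785 = -42856 cm⁻¹.
High-spin d⁴ would be t₂g³ eg¹ with 0 pairs; low-spin has 1, so 1 excess pair costs +1P = +23610 cm⁻¹.
Overall CFSE = -42856 + 23610 = -19246 cm⁻¹.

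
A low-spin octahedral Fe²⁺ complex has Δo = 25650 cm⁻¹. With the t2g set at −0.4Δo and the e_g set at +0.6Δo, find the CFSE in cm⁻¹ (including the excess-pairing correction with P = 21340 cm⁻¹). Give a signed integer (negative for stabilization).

-18880

Fe is in group 8, so Fe²⁺ is d⁶ (8 − 2 = 6).
Configuration: t2g^6 e_g^0.
CFSE(orbital) = 6×(-0.4Δo) + 0×(0.6Δo) = -2.4Δo; with Δo = 25650 cm⁻¹ that is -61560 cm⁻¹.
Pairing penalty: 3 pairs vs 1 in the high-spin reference → 2 extra × P = 42680 cm⁻¹.
Combining: -61560 + 42680 = -18880 cm⁻¹.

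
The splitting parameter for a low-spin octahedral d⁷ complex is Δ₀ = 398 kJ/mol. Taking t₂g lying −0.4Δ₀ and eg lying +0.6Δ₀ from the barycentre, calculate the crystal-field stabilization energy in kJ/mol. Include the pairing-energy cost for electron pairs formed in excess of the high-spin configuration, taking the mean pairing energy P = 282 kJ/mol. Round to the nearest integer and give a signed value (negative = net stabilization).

The d⁷ electrons fill as t₂g⁶ eg¹.
Orbital CFSE = 6(-0.4) + 1(0.6) = -1.8Δ₀ = -1.8 × 398 = -716 kJ/mol.
Pairing penalty: 3 pairs vs 2 in the high-spin reference → 1 extra × P = 282 kJ/mol.
Combining: -716 + 282 = -434 kJ/mol.

-434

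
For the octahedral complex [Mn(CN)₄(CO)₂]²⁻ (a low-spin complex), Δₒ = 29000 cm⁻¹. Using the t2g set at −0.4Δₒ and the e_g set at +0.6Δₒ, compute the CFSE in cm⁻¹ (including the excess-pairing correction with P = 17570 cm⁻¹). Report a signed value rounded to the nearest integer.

Ligand charges: 4×(-1) from CN⁻ and 2×(+0) from CO sum to -4; with overall charge -2, Mn is +2.
Mn²⁺: group 7, so d-count = 7 − 2 = 5.
Electron filling gives t2g^5 e_g^0.
Orbital CFSE = 5(-0.4) + 0(0.6) = -2.0Δₒ = -2.0 × 29000 = -58000 cm⁻¹.
Pairing penalty: 2 pairs vs 0 in the high-spin reference → 2 extra × P = 35140 cm⁻¹.
Net CFSE = -58000 + 35140 = -22860 cm⁻¹.

-22860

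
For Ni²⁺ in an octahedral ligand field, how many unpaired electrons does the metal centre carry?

Ni²⁺: group 10, so d-count = 10 − 2 = 8.
Configuration: t2g^6 e_g^2, giving 2 unpaired electrons.

2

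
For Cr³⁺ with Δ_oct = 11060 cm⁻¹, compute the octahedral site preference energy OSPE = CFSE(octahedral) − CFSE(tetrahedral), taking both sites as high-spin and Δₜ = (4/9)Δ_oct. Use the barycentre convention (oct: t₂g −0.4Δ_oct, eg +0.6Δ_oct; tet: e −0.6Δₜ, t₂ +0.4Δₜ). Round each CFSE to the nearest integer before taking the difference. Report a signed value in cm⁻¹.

Cr³⁺: group 6, so d-count = 6 − 3 = 3.
Octahedral high-spin t₂g³ eg⁰: CFSE = -1.2 × 11060 = -13272 cm⁻¹.
Tetrahedral e² t₂¹ gives -0.8Δₜ = -0.8 × (4/9) × 11060 = -3932 cm⁻¹.
Subtracting, OSPE = -13272 − (-3932) = -9340 cm⁻¹.

-9340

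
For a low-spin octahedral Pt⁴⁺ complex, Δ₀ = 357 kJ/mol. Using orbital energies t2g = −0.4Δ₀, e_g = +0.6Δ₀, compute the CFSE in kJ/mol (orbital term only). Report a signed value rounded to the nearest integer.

Group 10 minus oxidation state +4 gives a d⁶ configuration for Pt⁴⁺.
Configuration: t2g^6 e_g^0.
The orbital stabilization is -2.4Δ₀ = -2.4 × 357 = -857 kJ/mol.

-857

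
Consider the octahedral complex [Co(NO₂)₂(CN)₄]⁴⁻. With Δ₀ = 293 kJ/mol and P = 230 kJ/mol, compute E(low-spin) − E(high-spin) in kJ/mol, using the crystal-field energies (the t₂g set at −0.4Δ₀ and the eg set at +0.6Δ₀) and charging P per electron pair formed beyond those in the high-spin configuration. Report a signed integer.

-63

Ligand charges: 2×(-1) from NO₂⁻ and 4×(-1) from CN⁻ sum to -6; with overall charge -4, Co is +2.
Co sits in group 9; removing 2 electrons leaves Co²⁺ with 9 − 2 = 7 d electrons.
In the high-spin limit (t₂g⁵ eg²) the orbital term is -0.8Δ₀ = -234 kJ/mol, with no excess pairing.
Low-spin t₂g⁶ eg¹ gives -1.8Δ₀ = -527 kJ/mol, but forming 1 extra pair costs 1P = 230 kJ/mol, so E(LS) = -527 + 230 = -297 kJ/mol.
E(LS) − E(HS) = -297 − (-234) = -63 kJ/mol.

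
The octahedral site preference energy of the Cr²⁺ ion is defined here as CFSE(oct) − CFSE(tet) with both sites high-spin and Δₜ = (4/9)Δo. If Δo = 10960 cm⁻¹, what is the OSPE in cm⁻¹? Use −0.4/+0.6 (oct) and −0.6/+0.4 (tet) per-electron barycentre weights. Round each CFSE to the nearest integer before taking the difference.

-4628

Group 6 minus oxidation state +2 gives a d⁴ configuration for Cr²⁺.
Octahedral (high-spin): t₂g³ eg¹, CFSE = 3(−0.4) + 1(+0.6) = -0.6Δo = -0.6 × 10960 = -6576 cm⁻¹.
In a tetrahedral site the filling is e² t₂²: CFSE(tet) = -0.4Δₜ = -0.4 × (4/9)(10960) = -1948 cm⁻¹.
OSPE = -6576 − (-1948) = -4628 cm⁻¹.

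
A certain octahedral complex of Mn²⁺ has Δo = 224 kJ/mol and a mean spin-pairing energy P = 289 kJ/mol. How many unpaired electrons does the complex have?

5

Mn sits in group 7; removing 2 electrons leaves Mn²⁺ with 7 − 2 = 5 d electrons.
With Δo < P the complex is high-spin.
Configuration: t2g^3 e_g^2.
Unpaired electrons: 5.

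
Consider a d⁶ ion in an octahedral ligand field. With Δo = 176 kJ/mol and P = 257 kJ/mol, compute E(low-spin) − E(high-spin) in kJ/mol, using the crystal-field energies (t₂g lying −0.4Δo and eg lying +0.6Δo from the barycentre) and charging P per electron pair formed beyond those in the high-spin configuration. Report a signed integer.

162

High-spin d⁶ fills as t₂g⁴ eg² with CFSE 4(−0.4) + 2(+0.6) = -0.4Δo = -70 kJ/mol.
Low-spin t₂g⁶ eg⁰ gives -2.4Δo = -422 kJ/mol, but forming 2 extra pairs costs 2P = 514 kJ/mol, so E(LS) = -422 + 514 = 92 kJ/mol.
The difference is 92 − (-70) = 162 kJ/mol, so high-spin lies lower.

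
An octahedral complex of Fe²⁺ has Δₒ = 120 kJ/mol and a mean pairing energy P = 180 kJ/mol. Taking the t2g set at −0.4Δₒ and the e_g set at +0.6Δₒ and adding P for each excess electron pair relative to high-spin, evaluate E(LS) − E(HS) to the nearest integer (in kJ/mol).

120

Group 8 minus oxidation state +2 gives a d⁶ configuration for Fe²⁺.
High-spin d⁶ fills as t2g^4 e_g^2 with CFSE 4(−0.4) + 2(+0.6) = -0.4Δₒ = -48 kJ/mol.
Low-spin t2g^6 e_g^0 gives -2.4Δₒ = -288 kJ/mol, but forming 2 extra pairs costs 2P = 360 kJ/mol, so E(LS) = -288 + 360 = 72 kJ/mol.
Thus E(LS) − E(HS) = 120 kJ/mol.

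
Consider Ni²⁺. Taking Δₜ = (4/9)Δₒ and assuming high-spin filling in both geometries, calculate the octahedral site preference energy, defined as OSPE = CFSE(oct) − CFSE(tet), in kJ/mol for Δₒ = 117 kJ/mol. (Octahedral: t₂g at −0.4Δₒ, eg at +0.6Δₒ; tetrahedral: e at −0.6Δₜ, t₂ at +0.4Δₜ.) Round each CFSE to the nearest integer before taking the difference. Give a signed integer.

-98

Ni sits in group 10; removing 2 electrons leaves Ni²⁺ with 10 − 2 = 8 d electrons.
In an octahedral site d⁸ (HS) is t₂g⁶ eg², giving CFSE(oct) = -1.2Δₒ = -140 kJ/mol.
Tetrahedral e⁴ t₂⁴ gives -0.8Δₜ = -0.8 × (4/9) × 117 = -42 kJ/mol.
Subtracting, OSPE = -140 − (-42) = -98 kJ/mol.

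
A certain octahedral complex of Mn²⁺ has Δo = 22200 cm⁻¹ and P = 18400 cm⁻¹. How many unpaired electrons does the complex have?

1

Mn²⁺: group 7, so d-count = 7 − 2 = 5.
Here Δo > P (22200 > 18400), so the low-spin state is favoured.
Configuration: t₂g⁵ eg⁰.
Unpaired electrons: 1.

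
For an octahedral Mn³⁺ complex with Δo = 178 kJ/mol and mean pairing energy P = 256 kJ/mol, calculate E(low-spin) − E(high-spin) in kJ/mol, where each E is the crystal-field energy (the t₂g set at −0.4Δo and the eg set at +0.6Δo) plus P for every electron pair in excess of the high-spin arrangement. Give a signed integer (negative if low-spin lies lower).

Mn sits in group 7; removing 3 electrons leaves Mn³⁺ with 7 − 3 = 4 d electrons.
High-spin d⁴ fills as t₂g³ eg¹ with CFSE 3(−0.4) + 1(+0.6) = -0.6Δo = -107 kJ/mol.
Low-spin t₂g⁴ eg⁰ gives -1.6Δo = -285 kJ/mol, but forming 1 extra pair costs 1P = 256 kJ/mol, so E(LS) = -285 + 256 = -29 kJ/mol.
Thus E(LS) − E(HS) = 78 kJ/mol.

78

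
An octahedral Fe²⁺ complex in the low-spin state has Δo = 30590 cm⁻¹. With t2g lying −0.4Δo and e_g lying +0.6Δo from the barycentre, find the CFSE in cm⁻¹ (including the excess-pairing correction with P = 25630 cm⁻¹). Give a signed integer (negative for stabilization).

Fe sits in group 8; removing 2 electrons leaves Fe²⁺ with 8 − 2 = 6 d electrons.
Configuration: t2g^6 e_g^0.
Orbital CFSE = 6(-0.4) + 0(0.6) = -2.4Δo = -2.4 × 30590 = -73416 cm⁻¹.
Relative to high-spin t2g^4 e_g^2 (1 paired), the low-spin configuration has 2 additional pairs, contributing +2 × 25630 = +51260 cm⁻¹.
Combining: -73416 + 51260 = -22156 cm⁻¹.

-22156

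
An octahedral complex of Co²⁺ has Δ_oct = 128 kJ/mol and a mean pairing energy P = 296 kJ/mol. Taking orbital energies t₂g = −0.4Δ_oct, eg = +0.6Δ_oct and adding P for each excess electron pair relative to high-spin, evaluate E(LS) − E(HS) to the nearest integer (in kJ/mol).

Co is in group 9, so Co²⁺ is d⁷ (9 − 2 = 7).
High-spin: t₂g⁵ eg², CFSE = -0.8Δ_oct = -102 kJ/mol.
Low-spin t₂g⁶ eg¹ gives -1.8Δ_oct = -230 kJ/mol, but forming 1 extra pair costs 1P = 296 kJ/mol, so E(LS) = -230 + 296 = 66 kJ/mol.
The difference is 66 − (-102) = 168 kJ/mol, so high-spin lies lower.

168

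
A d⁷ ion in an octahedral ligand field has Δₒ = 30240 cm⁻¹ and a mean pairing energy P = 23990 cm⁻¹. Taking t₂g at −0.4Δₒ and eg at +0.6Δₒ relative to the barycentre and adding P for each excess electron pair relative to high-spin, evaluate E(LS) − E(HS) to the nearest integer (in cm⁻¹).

In the high-spin limit (t₂g⁵ eg²) the orbital term is -0.8Δₒ = -24192 cm⁻¹, with no excess pairing.
Low-spin: t₂g⁶ eg¹, orbital CFSE = -1.8Δₒ = -54432 cm⁻¹; plus 1 excess pair × P = +23990 cm⁻¹; total -30442 cm⁻¹.
The difference is -30442 − (-24192) = -6250 cm⁻¹, so low-spin lies lower.

-6250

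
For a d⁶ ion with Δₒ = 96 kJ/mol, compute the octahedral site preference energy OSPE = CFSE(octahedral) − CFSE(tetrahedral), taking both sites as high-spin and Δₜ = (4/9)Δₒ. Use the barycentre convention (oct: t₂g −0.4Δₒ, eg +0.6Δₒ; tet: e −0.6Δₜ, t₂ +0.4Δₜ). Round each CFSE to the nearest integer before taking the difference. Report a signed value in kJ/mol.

In an octahedral site d⁶ (HS) is t2g^4 e_g^2, giving CFSE(oct) = -0.4Δₒ = -38 kJ/mol.
Tetrahedral e^3 t2^3 gives -0.6Δₜ = -0.6 × (4/9) × 96 = -26 kJ/mol.
Subtracting, OSPE = -38 − (-26) = -12 kJ/mol.

-12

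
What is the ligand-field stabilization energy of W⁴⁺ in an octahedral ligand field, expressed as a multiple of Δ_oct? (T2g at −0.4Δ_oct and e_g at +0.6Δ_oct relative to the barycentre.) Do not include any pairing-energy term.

W sits in group 6; removing 4 electrons leaves W⁴⁺ with 6 − 4 = 2 d electrons.
For octahedral d² the high- and low-spin configurations coincide.
Configuration: t2g^2 e_g^0.
CFSE = 2(-0.4Δ_oct) + 0(0.6Δ_oct) = -0.8Δ_oct + 0.0Δ_oct = -0.8Δ_oct.

-0.8 Δ_oct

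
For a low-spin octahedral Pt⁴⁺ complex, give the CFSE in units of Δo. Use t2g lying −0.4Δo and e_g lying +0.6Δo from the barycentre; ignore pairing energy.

-2.4 Δo

Pt sits in group 10; removing 4 electrons leaves Pt⁴⁺ with 10 − 4 = 6 d electrons.
Configuration: t2g^6 e_g^0.
CFSE = 6(-0.4Δo) + 0(0.6Δo) = -2.4Δo + 0.0Δo = -2.4Δo.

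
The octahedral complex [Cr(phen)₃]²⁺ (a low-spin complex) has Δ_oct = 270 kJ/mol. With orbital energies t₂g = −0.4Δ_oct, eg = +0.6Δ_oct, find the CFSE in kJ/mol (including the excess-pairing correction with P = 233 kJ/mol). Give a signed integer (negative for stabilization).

-199

phen is neutral, so the +2 overall charge sits on Cr: oxidation state +2.
Group 6 minus oxidation state +2 gives a d⁴ configuration for Cr²⁺.
Configuration: t₂g⁴ eg⁰.
CFSE(orbital) = 4×(-0.4Δ_oct) + 0×(0.6Δ_oct) = -1.6Δ_oct; with Δ_oct = 270 kJ/mol that is -432 kJ/mol.
Relative to high-spin t₂g³ eg¹ (0 paired), the low-spin configuration has 1 additional pair, contributing +1 × 233 = +233 kJ/mol.
Overall CFSE = -432 + 233 = -199 kJ/mol.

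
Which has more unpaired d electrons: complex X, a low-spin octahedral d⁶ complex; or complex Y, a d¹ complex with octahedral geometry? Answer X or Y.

Y

X: t2g^6 e_g^0 → 0 unpaired.
Y: For octahedral d¹ the high- and low-spin configurations coincide; t₂g¹ eg⁰ → 1 unpaired.
So Y has more unpaired electrons.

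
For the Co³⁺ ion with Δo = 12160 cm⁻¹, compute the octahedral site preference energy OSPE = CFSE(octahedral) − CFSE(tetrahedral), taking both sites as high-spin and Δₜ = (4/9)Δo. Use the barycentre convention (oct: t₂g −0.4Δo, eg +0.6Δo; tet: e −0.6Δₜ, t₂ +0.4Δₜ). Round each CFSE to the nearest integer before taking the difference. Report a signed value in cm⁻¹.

Co is in group 9, so Co³⁺ is d⁶ (9 − 3 = 6).
Octahedral (high-spin): t2g^4 e_g^2, CFSE = 4(−0.4) + 2(+0.6) = -0.4Δo = -0.4 × 12160 = -4864 cm⁻¹.
Tetrahedral e^3 t2^3 gives -0.6Δₜ = -0.6 × (4/9) × 12160 = -3243 cm⁻¹.
OSPE = -4864 − (-3243) = -1621 cm⁻¹.

-1621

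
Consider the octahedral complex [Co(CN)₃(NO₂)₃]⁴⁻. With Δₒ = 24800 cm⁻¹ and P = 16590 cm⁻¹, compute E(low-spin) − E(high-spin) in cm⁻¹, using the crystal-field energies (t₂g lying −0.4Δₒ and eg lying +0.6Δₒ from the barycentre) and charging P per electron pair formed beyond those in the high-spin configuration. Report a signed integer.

-8210

Ligand charges: 3×(-1) from CN⁻ and 3×(-1) from NO₂⁻ sum to -6; with overall charge -4, Co is +2.
Co is in group 9, so Co²⁺ is d⁷ (9 − 2 = 7).
High-spin d⁷ fills as t₂g⁵ eg² with CFSE 5(−0.4) + 2(+0.6) = -0.8Δₒ = -19840 cm⁻¹.
Low-spin t₂g⁶ eg¹ gives -1.8Δₒ = -44640 cm⁻¹, but forming 1 extra pair costs 1P = 16590 cm⁻¹, so E(LS) = -44640 + 16590 = -28050 cm⁻¹.
E(LS) − E(HS) = -28050 − (-19840) = -8210 cm⁻¹.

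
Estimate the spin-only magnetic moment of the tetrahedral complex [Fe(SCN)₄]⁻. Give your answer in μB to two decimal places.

5.92 μB

Each SCN⁻ contributes -1; 4 × (-1) = -4. With overall charge -1, Fe is in the +3 oxidation state.
Fe is in group 8, so Fe³⁺ is d⁵ (8 − 3 = 5).
With tetrahedral geometry the complex is necessarily high-spin.
Configuration: e^2 t2^3 → 5 unpaired electrons.
μ(spin-only) = √[5(5+2)] = √35 ≈ 5.92 μB.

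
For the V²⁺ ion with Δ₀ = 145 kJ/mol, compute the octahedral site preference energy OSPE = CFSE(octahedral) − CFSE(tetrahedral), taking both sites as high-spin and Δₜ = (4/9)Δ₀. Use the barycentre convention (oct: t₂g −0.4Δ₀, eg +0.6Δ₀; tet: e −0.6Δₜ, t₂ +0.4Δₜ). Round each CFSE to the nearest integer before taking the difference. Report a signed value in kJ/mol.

Group 5 minus oxidation state +2 gives a d³ configuration for V²⁺.
In an octahedral site d³ (HS) is t2g^3 e_g^0, giving CFSE(oct) = -1.2Δ₀ = -174 kJ/mol.
In a tetrahedral site the filling is e^2 t2^1: CFSE(tet) = -0.8Δₜ = -0.8 × (4/9)(145) = -52 kJ/mol.
OSPE = -174 − (-52) = -122 kJ/mol.

-122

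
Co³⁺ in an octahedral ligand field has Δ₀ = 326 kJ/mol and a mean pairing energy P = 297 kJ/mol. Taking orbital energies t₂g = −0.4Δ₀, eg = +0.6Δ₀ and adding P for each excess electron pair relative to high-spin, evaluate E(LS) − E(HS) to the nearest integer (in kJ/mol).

Co is in group 9, so Co³⁺ is d⁶ (9 − 3 = 6).
High-spin: t₂g⁴ eg², CFSE = -0.4Δ₀ = -130 kJ/mol.
Low-spin: t₂g⁶ eg⁰, orbital CFSE = -2.4Δ₀ = -782 kJ/mol; plus 2 excess pairs × P = +594 kJ/mol; total -188 kJ/mol.
E(LS) − E(HS) = -188 − (-130) = -58 kJ/mol.

-58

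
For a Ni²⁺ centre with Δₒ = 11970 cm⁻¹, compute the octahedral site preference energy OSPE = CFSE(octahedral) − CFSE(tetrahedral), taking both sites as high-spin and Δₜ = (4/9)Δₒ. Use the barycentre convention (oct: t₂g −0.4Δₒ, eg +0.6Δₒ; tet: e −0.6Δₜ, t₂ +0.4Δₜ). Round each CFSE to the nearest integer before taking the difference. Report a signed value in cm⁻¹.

Ni sits in group 10; removing 2 electrons leaves Ni²⁺ with 10 − 2 = 8 d electrons.
In an octahedral site d⁸ (HS) is t2g^6 e_g^2, giving CFSE(oct) = -1.2Δₒ = -14364 cm⁻¹.
Tetrahedral: e^4 t2^4, CFSE = 4(−0.6) + 4(+0.4) = -0.8Δₜ = -0.8 × (4/9) × 11970 = -4256 cm⁻¹.
OSPE = CFSE(oct) − CFSE(tet) = -14364 − (-4256) = -10108 cm⁻¹.

-10108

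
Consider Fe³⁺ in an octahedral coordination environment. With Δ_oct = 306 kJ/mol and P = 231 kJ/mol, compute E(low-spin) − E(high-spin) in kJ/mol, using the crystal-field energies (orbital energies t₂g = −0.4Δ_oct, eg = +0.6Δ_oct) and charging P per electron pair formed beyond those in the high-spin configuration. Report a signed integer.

Fe is in group 8, so Fe³⁺ is d⁵ (8 − 3 = 5).
High-spin d⁵ fills as t₂g³ eg² with CFSE 3(−0.4) + 2(+0.6) = 0.0Δ_oct = 0 kJ/mol.
For low-spin the configuration is t₂g⁵ eg⁰: orbital energy -2.0 × 306 = -612 kJ/mol, and 2 additional pairs relative to high-spin add 462 kJ/mol, giving -150 kJ/mol.
Thus E(LS) − E(HS) = -150 kJ/mol.

-150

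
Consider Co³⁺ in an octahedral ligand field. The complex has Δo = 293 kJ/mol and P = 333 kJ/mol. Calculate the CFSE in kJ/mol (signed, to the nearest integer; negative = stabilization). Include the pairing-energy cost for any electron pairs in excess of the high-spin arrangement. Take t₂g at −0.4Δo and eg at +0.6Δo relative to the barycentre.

Co is in group 9, so Co³⁺ is d⁶ (9 − 3 = 6).
Since Δo = 293 kJ/mol < P = 333 kJ/mol, the complex adopts the high-spin configuration.
Configuration: t₂g⁴ eg².
Orbital CFSE = -0.4Δo = -0.4 × 293 = -117 kJ/mol.
High-spin has no excess pairs, so no pairing correction applies.

-117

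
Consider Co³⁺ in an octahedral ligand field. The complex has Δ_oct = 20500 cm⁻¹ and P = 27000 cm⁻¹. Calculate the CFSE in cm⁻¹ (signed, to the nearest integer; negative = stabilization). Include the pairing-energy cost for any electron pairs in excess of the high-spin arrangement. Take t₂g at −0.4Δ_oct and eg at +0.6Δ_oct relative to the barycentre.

Co³⁺: group 9, so d-count = 9 − 3 = 6.
With Δ_oct < P the complex is high-spin.
Configuration: t₂g⁴ eg².
Orbital CFSE = -0.4Δ_oct = -0.4 × 20500 = -8200 cm⁻¹.
High-spin has no excess pairs, so no pairing correction applies.

-8200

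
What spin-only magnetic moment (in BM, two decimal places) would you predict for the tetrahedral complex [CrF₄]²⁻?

Each F⁻ contributes -1; 4 × (-1) = -4. With overall charge -2, Cr is in the +2 oxidation state.
Group 6 minus oxidation state +2 gives a d⁴ configuration for Cr²⁺.
Tetrahedral splitting is small, so the complex is high-spin.
Configuration: e² t₂² → 4 unpaired electrons.
μ(spin-only) = √[4(4+2)] = √24 ≈ 4.90 BM.

4.90 BM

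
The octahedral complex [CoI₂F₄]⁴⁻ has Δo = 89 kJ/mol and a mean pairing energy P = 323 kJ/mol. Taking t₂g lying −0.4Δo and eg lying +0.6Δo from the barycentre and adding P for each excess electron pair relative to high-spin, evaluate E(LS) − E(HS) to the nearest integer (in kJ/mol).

Ligand charges: 2×(-1) from I⁻ and 4×(-1) from F⁻ sum to -6; with overall charge -4, Co is +2.
Co sits in group 9; removing 2 electrons leaves Co²⁺ with 9 − 2 = 7 d electrons.
High-spin: t₂g⁵ eg², CFSE = -0.8Δo = -71 kJ/mol.
For low-spin the configuration is t₂g⁶ eg¹: orbital energy -1.8 × 89 = -160 kJ/mol, and 1 additional pair relative to high-spin adds 323 kJ/mol, giving 163 kJ/mol.
The difference is 163 − (-71) = 234 kJ/mol, so high-spin lies lower.

234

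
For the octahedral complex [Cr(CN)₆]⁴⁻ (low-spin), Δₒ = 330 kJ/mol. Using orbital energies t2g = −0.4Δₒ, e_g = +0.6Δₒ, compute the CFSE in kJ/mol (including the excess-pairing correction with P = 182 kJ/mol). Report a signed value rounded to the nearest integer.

-346

Each CN⁻ contributes -1; 6 × (-1) = -6. With overall charge -4, Cr is in the +2 oxidation state.
Group 6 minus oxidation state +2 gives a d⁴ configuration for Cr²⁺.
The d⁴ electrons fill as t2g^4 e_g^0.
The orbital stabilization is -1.6Δₒ = -1.6 × 330 = -528 kJ/mol.
High-spin d⁴ would be t2g^3 e_g^1 with 0 pairs; low-spin has 1, so 1 excess pair costs +1P = +182 kJ/mol.
Combining: -528 + 182 = -346 kJ/mol.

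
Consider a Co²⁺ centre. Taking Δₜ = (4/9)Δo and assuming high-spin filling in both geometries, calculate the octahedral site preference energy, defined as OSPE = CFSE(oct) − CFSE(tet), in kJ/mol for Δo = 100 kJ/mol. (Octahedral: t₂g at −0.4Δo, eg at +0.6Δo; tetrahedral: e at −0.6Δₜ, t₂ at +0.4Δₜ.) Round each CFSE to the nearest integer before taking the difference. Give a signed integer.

Co sits in group 9; removing 2 electrons leaves Co²⁺ with 9 − 2 = 7 d electrons.
Octahedral high-spin t2g^5 e_g^2: CFSE = -0.8 × 100 = -80 kJ/mol.
Tetrahedral e^4 t2^3 gives -1.2Δₜ = -1.2 × (4/9) × 100 = -53 kJ/mol.
Subtracting, OSPE = -80 − (-53) = -27 kJ/mol.

-27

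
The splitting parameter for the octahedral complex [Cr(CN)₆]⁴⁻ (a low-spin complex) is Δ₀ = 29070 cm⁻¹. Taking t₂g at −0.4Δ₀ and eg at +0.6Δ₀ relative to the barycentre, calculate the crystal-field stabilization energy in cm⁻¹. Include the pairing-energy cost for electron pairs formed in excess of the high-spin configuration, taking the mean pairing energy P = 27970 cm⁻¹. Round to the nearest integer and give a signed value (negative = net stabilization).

Each CN⁻ contributes -1; 6 × (-1) = -6. With overall charge -4, Cr is in the +2 oxidation state.
Cr sits in group 6; removing 2 electrons leaves Cr²⁺ with 6 − 2 = 4 d electrons.
The d⁴ electrons fill as t₂g⁴ eg⁰.
Orbital CFSE = 4(-0.4) + 0(0.6) = -1.6Δ₀ = -1.6 × 29070 = -46512 cm⁻¹.
High-spin d⁴ would be t₂g³ eg¹ with 0 pairs; low-spin has 1, so 1 excess pair costs +1P = +27970 cm⁻¹.
Net CFSE = -46512 + 27970 = -18542 cm⁻¹.

-18542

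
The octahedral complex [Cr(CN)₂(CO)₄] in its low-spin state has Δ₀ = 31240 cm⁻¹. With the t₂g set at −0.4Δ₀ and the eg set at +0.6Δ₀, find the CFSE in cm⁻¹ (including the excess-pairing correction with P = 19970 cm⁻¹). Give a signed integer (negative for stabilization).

-30014

Ligand charges: 2×(-1) from CN⁻ and 4×(+0) from CO sum to -2; with overall charge +0, Cr is +2.
Cr is in group 6, so Cr²⁺ is d⁴ (6 − 2 = 4).
Configuration: t₂g⁴ eg⁰.
CFSE(orbital) = 4×(-0.4Δ₀) + 0×(0.6Δ₀) = -1.6Δ₀; with Δ₀ = 31240 cm⁻¹ that is -49984 cm⁻¹.
Pairing penalty: 1 pair vs 0 in the high-spin reference → 1 extra × P = 19970 cm⁻¹.
Overall CFSE = -49984 + 19970 = -30014 cm⁻¹.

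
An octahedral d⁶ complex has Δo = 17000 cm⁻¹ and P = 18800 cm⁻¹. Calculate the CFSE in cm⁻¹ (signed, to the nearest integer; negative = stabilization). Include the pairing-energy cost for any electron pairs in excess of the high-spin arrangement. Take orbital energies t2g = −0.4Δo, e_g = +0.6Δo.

With Δo < P the complex is high-spin.
That gives t2g^4 e_g^2.
Orbital CFSE = -0.4Δo = -0.4 × 17000 = -6800 cm⁻¹.
High-spin has no excess pairs, so no pairing correction applies.

-6800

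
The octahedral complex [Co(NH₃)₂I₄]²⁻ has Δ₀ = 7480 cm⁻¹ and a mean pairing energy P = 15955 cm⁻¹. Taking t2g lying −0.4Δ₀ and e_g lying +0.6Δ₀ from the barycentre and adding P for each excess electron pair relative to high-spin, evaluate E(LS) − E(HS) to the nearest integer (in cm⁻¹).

Ligand charges: 2×(+0) from NH₃ and 4×(-1) from I⁻ sum to -4; with overall charge -2, Co is +2.
Co²⁺: group 9, so d-count = 9 − 2 = 7.
High-spin: t2g^5 e_g^2, CFSE = -0.8Δ₀ = -5984 cm⁻¹.
For low-spin the configuration is t2g^6 e_g^1: orbital energy -1.8 × 7480 = -13464 cm⁻¹, and 1 additional pair relative to high-spin adds 15955 cm⁻¹, giving 2491 cm⁻¹.
Thus E(LS) − E(HS) = 8475 cm⁻¹.

8475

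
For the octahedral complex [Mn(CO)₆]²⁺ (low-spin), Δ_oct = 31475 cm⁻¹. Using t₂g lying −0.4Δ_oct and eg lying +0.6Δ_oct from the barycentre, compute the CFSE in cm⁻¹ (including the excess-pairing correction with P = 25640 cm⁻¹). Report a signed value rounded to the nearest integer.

CO is neutral, so the +2 overall charge sits on Mn: oxidation state +2.
Group 7 minus oxidation state +2 gives a d⁵ configuration for Mn²⁺.
Electron filling gives t₂g⁵ eg⁰.
Orbital CFSE = 5(-0.4) + 0(0.6) = -2.0Δ_oct = -2.0 × 31475 = -62950 cm⁻¹.
High-spin d⁵ would be t₂g³ eg² with 0 pairs; low-spin has 2, so 2 excess pairs cost +2P = +51280 cm⁻¹.
Net CFSE = -62950 + 51280 = -11670 cm⁻¹.

-11670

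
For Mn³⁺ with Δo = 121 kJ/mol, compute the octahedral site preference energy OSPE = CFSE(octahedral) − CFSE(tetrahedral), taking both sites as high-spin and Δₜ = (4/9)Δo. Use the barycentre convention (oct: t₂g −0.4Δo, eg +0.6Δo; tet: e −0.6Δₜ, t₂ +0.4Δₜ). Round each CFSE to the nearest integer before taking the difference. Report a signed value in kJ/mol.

Mn sits in group 7; removing 3 electrons leaves Mn³⁺ with 7 − 3 = 4 d electrons.
In an octahedral site d⁴ (HS) is t₂g³ eg¹, giving CFSE(oct) = -0.6Δo = -73 kJ/mol.
Tetrahedral: e² t₂², CFSE = 2(−0.6) + 2(+0.4) = -0.4Δₜ = -0.4 × (4/9) × 121 = -22 kJ/mol.
OSPE = CFSE(oct) − CFSE(tet) = -73 − (-22) = -51 kJ/mol.

-51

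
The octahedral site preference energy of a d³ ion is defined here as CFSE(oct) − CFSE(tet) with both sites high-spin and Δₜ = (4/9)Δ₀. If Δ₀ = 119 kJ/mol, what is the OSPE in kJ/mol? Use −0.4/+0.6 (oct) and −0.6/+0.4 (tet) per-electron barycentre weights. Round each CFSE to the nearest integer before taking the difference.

-101

Octahedral high-spin t₂g³ eg⁰: CFSE = -1.2 × 119 = -143 kJ/mol.
In a tetrahedral site the filling is e² t₂¹: CFSE(tet) = -0.8Δₜ = -0.8 × (4/9)(119) = -42 kJ/mol.
OSPE = CFSE(oct) − CFSE(tet) = -143 − (-42) = -101 kJ/mol.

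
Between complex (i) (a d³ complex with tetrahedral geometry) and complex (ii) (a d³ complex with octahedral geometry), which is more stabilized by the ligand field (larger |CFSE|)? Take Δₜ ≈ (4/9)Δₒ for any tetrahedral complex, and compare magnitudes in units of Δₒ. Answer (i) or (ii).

(ii)

(i): Tetrahedral splitting is small, so the complex is high-spin; e^2 t2^1, CFSE = -0.8Δₜ ≈ -0.36Δₒ.
(ii): t₂g³ eg⁰, CFSE = -1.2Δₒ.
So (ii) has the larger |CFSE|.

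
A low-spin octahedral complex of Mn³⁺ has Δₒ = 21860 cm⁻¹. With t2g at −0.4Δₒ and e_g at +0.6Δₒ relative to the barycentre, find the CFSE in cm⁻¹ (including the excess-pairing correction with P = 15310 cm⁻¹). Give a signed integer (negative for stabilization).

-19666

Mn³⁺: group 7, so d-count = 7 − 3 = 4.
The d⁴ electrons fill as t2g^4 e_g^0.
CFSE(orbital) = 4×(-0.4Δₒ) + 0×(0.6Δₒ) = -1.6Δₒ; with Δₒ = 21860 cm⁻¹ that is -34976 cm⁻¹.
Relative to high-spin t2g^3 e_g^1 (0 paired), the low-spin configuration has 1 additional pair, contributing +1 × 15310 = +15310 cm⁻¹.
Net CFSE = -34976 + 15310 = -19666 cm⁻¹.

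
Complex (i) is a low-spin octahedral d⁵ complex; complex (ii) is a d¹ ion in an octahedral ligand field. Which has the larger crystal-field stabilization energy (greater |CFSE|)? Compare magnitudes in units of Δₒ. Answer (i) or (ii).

(i): t₂g⁵ eg⁰, CFSE = -2.0Δₒ.
(ii): t2g^1 e_g^0, CFSE = -0.4Δₒ.
So (i) has the larger |CFSE|.

(i)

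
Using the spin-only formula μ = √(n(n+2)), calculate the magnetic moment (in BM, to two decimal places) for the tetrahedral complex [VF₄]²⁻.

Each F⁻ contributes -1; 4 × (-1) = -4. With overall charge -2, V is in the +2 oxidation state.
V is in group 5, so V²⁺ is d³ (5 − 2 = 3).
Tetrahedral splitting is small, so the complex is high-spin.
Configuration: e^2 t2^1 → 3 unpaired electrons.
μ(spin-only) = √[3(3+2)] = √15 ≈ 3.87 BM.

3.87 BM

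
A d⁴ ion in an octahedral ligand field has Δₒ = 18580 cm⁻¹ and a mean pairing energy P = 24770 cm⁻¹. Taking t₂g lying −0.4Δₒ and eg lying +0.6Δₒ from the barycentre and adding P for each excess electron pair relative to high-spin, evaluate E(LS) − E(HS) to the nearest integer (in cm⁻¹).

6190

In the high-spin limit (t₂g³ eg¹) the orbital term is -0.6Δₒ = -11148 cm⁻¹, with no excess pairing.
For low-spin the configuration is t₂g⁴ eg⁰: orbital energy -1.6 × 18580 = -29728 cm⁻¹, and 1 additional pair relative to high-spin adds 24770 cm⁻¹, giving -4958 cm⁻¹.
E(LS) − E(HS) = -4958 − (-11148) = 6190 cm⁻¹.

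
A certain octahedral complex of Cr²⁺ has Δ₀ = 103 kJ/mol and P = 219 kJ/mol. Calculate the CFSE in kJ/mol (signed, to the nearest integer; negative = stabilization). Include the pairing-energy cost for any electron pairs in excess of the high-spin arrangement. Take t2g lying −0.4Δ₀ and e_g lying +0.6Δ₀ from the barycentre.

-62

Cr²⁺: group 6, so d-count = 6 − 2 = 4.
Since Δ₀ = 103 kJ/mol < P = 219 kJ/mol, the complex adopts the high-spin configuration.
Configuration: t2g^3 e_g^1.
Orbital CFSE = -0.6Δ₀ = -0.6 × 103 = -62 kJ/mol.
High-spin has no excess pairs, so no pairing correction applies.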